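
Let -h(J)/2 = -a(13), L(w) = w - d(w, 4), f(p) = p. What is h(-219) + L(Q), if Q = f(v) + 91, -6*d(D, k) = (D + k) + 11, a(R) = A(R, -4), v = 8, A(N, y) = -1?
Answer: 116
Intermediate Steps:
a(R) = -1
d(D, k) = -11/6 - D/6 - k/6 (d(D, k) = -((D + k) + 11)/6 = -(11 + D + k)/6 = -11/6 - D/6 - k/6)
Q = 99 (Q = 8 + 91 = 99)
L(w) = 5/2 + 7*w/6 (L(w) = w - (-11/6 - w/6 - ⅙*4) = w - (-11/6 - w/6 - ⅔) = w - (-5/2 - w/6) = w + (5/2 + w/6) = 5/2 + 7*w/6)
h(J) = -2 (h(J) = -(-2)*(-1) = -2*1 = -2)
h(-219) + L(Q) = -2 + (5/2 + (7/6)*99) = -2 + (5/2 + 231/2) = -2 + 118 = 116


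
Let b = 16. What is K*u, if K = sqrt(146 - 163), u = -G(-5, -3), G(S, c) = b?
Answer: -16*I*sqrt(17) ≈ -65.97*I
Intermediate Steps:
G(S, c) = 16
u = -16 (u = -1*16 = -16)
K = I*sqrt(17) (K = sqrt(-17) = I*sqrt(17) ≈ 4.1231*I)
K*u = (I*sqrt(17))*(-16) = -16*I*sqrt(17)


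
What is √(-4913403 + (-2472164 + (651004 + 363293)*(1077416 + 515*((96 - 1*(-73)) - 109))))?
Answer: √1124154208285 ≈ 1.0603e+6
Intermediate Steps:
√(-4913403 + (-2472164 + (651004 + 363293)*(1077416 + 515*((96 - 1*(-73)) - 109)))) = √(-4913403 + (-2472164 + 1014297*(1077416 + 515*((96 + 73) - 109)))) = √(-4913403 + (-2472164 + 1014297*(1077416 + 515*(169 - 109)))) = √(-4913403 + (-2472164 + 1014297*(1077416 + 515*60))) = √(-4913403 + (-2472164 + 1014297*(1077416 + 30900))) = √(-4913403 + (-2472164 + 1014297*1108316)) = √(-4913403 + (-2472164 + 1124161593852)) = √(-4913403 + 1124159121688) = √1124154208285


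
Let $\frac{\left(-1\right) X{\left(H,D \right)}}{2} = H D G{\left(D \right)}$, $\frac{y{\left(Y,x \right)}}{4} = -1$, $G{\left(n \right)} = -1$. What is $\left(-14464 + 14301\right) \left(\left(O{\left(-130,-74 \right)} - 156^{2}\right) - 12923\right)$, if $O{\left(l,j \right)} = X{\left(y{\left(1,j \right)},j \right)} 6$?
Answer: $5494241$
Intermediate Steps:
$y{\left(Y,x \right)} = -4$ ($y{\left(Y,x \right)} = 4 \left(-1\right) = -4$)
$X{\left(H,D \right)} = 2 D H$ ($X{\left(H,D \right)} = - 2 H D \left(-1\right) = - 2 D H \left(-1\right) = - 2 \left(- D H\right) = 2 D H$)
$O{\left(l,j \right)} = - 48 j$ ($O{\left(l,j \right)} = 2 j \left(-4\right) 6 = - 8 j 6 = - 48 j$)
$\left(-14464 + 14301\right) \left(\left(O{\left(-130,-74 \right)} - 156^{2}\right) - 12923\right) = \left(-14464 + 14301\right) \left(\left(\left(-48\right) \left(-74\right) - 156^{2}\right) - 12923\right) = - 163 \left(\left(3552 - 24336\right) - 12923\right) = - 163 \left(-20784 - 12923\right) = \left(-163\right) \left(-33707\right) = 5494241$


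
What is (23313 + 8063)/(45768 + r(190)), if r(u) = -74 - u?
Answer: 1961/2844 ≈ 0.68952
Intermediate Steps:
(23313 + 8063)/(45768 + r(190)) = (23313 + 8063)/(45768 + (-74 - 1*190)) = 31376/(45768 + (-74 - 190)) = 31376/(45768 - 264) = 31376/45504 = 31376*(1/45504) = 1961/2844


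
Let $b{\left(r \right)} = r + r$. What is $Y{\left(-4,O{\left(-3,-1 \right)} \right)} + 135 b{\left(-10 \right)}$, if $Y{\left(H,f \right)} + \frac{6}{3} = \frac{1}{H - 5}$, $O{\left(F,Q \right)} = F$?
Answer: $- \frac{24319}{9} \approx -2702.1$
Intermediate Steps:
$b{\left(r \right)} = 2 r$
$Y{\left(H,f \right)} = -2 + \frac{1}{-5 + H}$ ($Y{\left(H,f \right)} = -2 + \frac{1}{H - 5} = -2 + \frac{1}{-5 + H}$)
$Y{\left(-4,O{\left(-3,-1 \right)} \right)} + 135 b{\left(-10 \right)} = \frac{11 - -8}{-5 - 4} + 135 \cdot 2 \left(-10\right) = \frac{11 + 8}{-9} + 135 \left(-20\right) = \left(- \frac{1}{9}\right) 19 - 2700 = - \frac{19}{9} - 2700 = - \frac{24319}{9}$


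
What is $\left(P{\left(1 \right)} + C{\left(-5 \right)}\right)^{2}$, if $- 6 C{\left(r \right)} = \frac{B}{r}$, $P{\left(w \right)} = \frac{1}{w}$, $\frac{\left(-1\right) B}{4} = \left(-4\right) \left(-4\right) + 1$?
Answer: $\frac{361}{225} \approx 1.6044$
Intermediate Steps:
$B = -68$ ($B = - 4 \left(\left(-4\right) \left(-4\right) + 1\right) = - 4 \left(16 + 1\right) = \left(-4\right) 17 = -68$)
$C{\left(r \right)} = \frac{34}{3 r}$ ($C{\left(r \right)} = - \frac{\left(-68\right) \frac{1}{r}}{6} = \frac{34}{3 r}$)
$\left(P{\left(1 \right)} + C{\left(-5 \right)}\right)^{2} = \left(1^{-1} + \frac{34}{3 \left(-5\right)}\right)^{2} = \left(1 + \frac{34}{3} \left(- \frac{1}{5}\right)\right)^{2} = \left(1 - \frac{34}{15}\right)^{2} = \left(- \frac{19}{15}\right)^{2} = \frac{361}{225}$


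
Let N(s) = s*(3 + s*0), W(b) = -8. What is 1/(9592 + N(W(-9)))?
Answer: 1/9568 ≈ 0.00010451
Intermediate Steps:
N(s) = 3*s (N(s) = s*(3 + 0) = s*3 = 3*s)
1/(9592 + N(W(-9))) = 1/(9592 + 3*(-8)) = 1/(9592 - 24) = 1/9568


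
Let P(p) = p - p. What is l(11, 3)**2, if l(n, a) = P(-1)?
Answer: 0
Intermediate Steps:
P(p) = 0
l(n, a) = 0
l(11, 3)**2 = 0**2 = 0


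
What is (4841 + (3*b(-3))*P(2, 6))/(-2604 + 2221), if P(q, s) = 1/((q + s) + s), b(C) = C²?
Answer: -67801/5362 ≈ -12.645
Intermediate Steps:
P(q, s) = 1/(q + 2*s)
(4841 + (3*b(-3))*P(2, 6))/(-2604 + 2221) = (4841 + (3*(-3)²)/(2 + 2*6))/(-2604 + 2221) = (4841 + (3*9)/(2 + 12))/(-383) = (4841 + 27/14)*(-1/383) = (67801/14)*(-1/383) = -67801/5362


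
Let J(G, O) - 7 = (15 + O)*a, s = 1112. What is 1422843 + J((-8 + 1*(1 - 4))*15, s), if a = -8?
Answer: 1413834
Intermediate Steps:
J(G, O) = -113 - 8*O (J(G, O) = 7 + (15 + O)*(-8) = 7 + (-120 - 8*O) = -113 - 8*O)
1422843 + J((-8 + 1*(1 - 4))*15, s) = 1422843 + (-113 - 8*1112) = 1422843 + (-113 - 8896) = 1422843 - 9009 = 1413834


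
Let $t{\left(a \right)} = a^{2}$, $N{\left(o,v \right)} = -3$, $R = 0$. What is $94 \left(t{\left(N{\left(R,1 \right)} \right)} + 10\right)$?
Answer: $1786$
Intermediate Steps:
$94 \left(t{\left(N{\left(R,1 \right)} \right)} + 10\right) = 94 \left(\left(-3\right)^{2} + 10\right) = 94 \left(9 + 10\right) = 94 \cdot 19 = 1786$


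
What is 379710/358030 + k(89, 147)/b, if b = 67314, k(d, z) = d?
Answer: 2559166361/2410043142 ≈ 1.0619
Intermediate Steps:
379710/358030 + k(89, 147)/b = 379710/358030 + 89/67314 = 379710*(1/358030) + 89*(1/67314) = 37971/35803 + 89/67314 = 2559166361/2410043142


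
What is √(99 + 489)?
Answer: 14*√3 ≈ 24.249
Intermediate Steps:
√(99 + 489) = √588 = 14*√3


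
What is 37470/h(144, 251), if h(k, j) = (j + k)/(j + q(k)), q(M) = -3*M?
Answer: -1356414/79 ≈ -17170.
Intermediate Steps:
h(k, j) = (j + k)/(j - 3*k)
37470/h(144, 251) = 37470/(((251 + 144)/(251 - 3*144))) = 37470/((395/(251 - 432))) = 37470/((395/(-181))) = 37470/((-1/181*395)) = 37470/(-395/181) = 37470*(-181/395) = -1356414/79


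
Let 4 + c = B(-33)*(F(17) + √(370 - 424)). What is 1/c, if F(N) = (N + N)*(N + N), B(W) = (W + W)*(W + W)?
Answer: 1258883/6339401789692 - 3267*I*√6/6339401789692 ≈ 1.9858e-7 - 1.2623e-9*I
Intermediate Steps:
B(W) = 4*W² (B(W) = (2*W)*(2*W) = 4*W²)
F(N) = 4*N² (F(N) = (2*N)*(2*N) = 4*N²)
c = 5035532 + 13068*I*√6 (c = -4 + (4*(-33)²)*(4*17² + √(370 - 424)) = -4 + (4*1089)*(4*289 + √(-54)) = -4 + 4356*(1156 + 3*I*√6) = -4 + (5035536 + 13068*I*√6) = 5035532 + 13068*I*√6 ≈ 5.0355e+6 + 32010.0*I)
1/c = 1/(5035532 + 13068*I*√6)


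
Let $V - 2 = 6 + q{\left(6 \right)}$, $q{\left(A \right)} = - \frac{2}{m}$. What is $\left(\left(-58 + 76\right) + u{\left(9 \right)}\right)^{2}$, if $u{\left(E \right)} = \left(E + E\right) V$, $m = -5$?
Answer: $\frac{715716}{25} \approx 28629.0$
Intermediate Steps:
$q{\left(A \right)} = \frac{2}{5}$ ($q{\left(A \right)} = - \frac{2}{-5} = \left(-2\right) \left(- \frac{1}{5}\right) = \frac{2}{5}$)
$V = \frac{42}{5}$ ($V = 2 + \left(6 + \frac{2}{5}\right) = 2 + \frac{32}{5} = \frac{42}{5} \approx 8.4$)
$u{\left(E \right)} = \frac{84 E}{5}$ ($u{\left(E \right)} = \left(E + E\right) \frac{42}{5} = 2 E \frac{42}{5} = \frac{84 E}{5}$)
$\left(\left(-58 + 76\right) + u{\left(9 \right)}\right)^{2} = \left(\left(-58 + 76\right) + \frac{84}{5} \cdot 9\right)^{2} = \left(18 + \frac{756}{5}\right)^{2} = \left(\frac{846}{5}\right)^{2} = \frac{715716}{25}$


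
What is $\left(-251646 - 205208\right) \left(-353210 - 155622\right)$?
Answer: $232461934528$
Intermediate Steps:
$\left(-251646 - 205208\right) \left(-353210 - 155622\right) = \left(-456854\right) \left(-508832\right) = 232461934528$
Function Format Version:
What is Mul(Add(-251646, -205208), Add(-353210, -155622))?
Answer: 232461934528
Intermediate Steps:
Mul(Add(-251646, -205208), Add(-353210, -155622)) = Mul(-456854, -508832) = 232461934528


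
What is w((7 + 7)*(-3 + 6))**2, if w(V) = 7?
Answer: 49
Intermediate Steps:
w((7 + 7)*(-3 + 6))**2 = 7**2 = 49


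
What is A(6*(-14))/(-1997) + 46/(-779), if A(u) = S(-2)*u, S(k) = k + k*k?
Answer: 39010/1555663 ≈ 0.025076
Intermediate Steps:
S(k) = k + k**2
A(u) = 2*u (A(u) = (-2*(1 - 2))*u = (-2*(-1))*u = 2*u)
A(6*(-14))/(-1997) + 46/(-779) = (2*(6*(-14)))/(-1997) + 46/(-779) = (2*(-84))*(-1/1997) + 46*(-1/779) = -168*(-1/1997) - 46/779 = 168/1997 - 46/779 = 39010/1555663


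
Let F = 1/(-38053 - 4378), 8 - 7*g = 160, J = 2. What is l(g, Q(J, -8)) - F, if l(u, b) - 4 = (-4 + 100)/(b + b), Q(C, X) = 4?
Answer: 678897/42431 ≈ 16.000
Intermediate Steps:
g = -152/7 (g = 8/7 - ⅐*160 = 8/7 - 160/7 = -152/7 ≈ -21.714)
l(u, b) = 4 + 48/b (l(u, b) = 4 + (-4 + 100)/(b + b) = 4 + 96/((2*b)) = 4 + 96*(1/(2*b)) = 4 + 48/b)
F = -1/42431 (F = 1/(-42431) = -1/42431 ≈ -2.3568e-5)
l(g, Q(J, -8)) - F = (4 + 48/4) - 1*(-1/42431) = (4 + 48*(¼)) + 1/42431 = (4 + 12) + 1/42431 = 16 + 1/42431 = 678897/42431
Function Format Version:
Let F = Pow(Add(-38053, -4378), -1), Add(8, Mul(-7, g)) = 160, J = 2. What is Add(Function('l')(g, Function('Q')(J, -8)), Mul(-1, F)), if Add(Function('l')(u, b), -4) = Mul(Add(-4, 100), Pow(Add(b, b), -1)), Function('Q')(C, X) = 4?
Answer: Rational(678897, 42431) ≈ 16.000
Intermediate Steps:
g = Rational(-152, 7) (g = Add(Rational(8, 7), Mul(Rational(-1, 7), 160)) = Add(Rational(8, 7), Rational(-160, 7)) = Rational(-152, 7) ≈ -21.714)
Function('l')(u, b) = Add(4, Mul(48, Pow(b, -1))) (Function('l')(u, b) = Add(4, Mul(Add(-4, 100), Pow(Add(b, b), -1))) = Add(4, Mul(96, Pow(Mul(2, b), -1))) = Add(4, Mul(96, Mul(Rational(1, 2), Pow(b, -1)))) = Add(4, Mul(48, Pow(b, -1))))
F = Rational(-1, 42431) (F = Pow(-42431, -1) = Rational(-1, 42431) ≈ -2.3568e-5)
Add(Function('l')(g, Function('Q')(J, -8)), Mul(-1, F)) = Add(Add(4, Mul(48, Pow(4, -1))), Mul(-1, Rational(-1, 42431))) = Add(Add(4, Mul(48, Rational(1, 4))), Rational(1, 42431)) = Add(Add(4, 12), Rational(1, 42431)) = Add(16, Rational(1, 42431)) = Rational(678897, 42431)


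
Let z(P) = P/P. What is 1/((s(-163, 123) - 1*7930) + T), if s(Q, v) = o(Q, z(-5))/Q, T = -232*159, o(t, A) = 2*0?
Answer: -1/44818 ≈ -2.2312e-5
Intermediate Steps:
z(P) = 1
o(t, A) = 0
T = -36888
s(Q, v) = 0 (s(Q, v) = 0/Q = 0)
1/((s(-163, 123) - 1*7930) + T) = 1/((0 - 1*7930) - 36888) = 1/((0 - 7930) - 36888) = 1/(-7930 - 36888) = 1/(-44818) = -1/44818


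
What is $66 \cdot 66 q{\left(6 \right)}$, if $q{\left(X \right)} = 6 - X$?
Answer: $0$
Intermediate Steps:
$66 \cdot 66 q{\left(6 \right)} = 66 \cdot 66 \left(6 - 6\right) = 4356 \left(6 - 6\right) = 4356 \cdot 0 = 0$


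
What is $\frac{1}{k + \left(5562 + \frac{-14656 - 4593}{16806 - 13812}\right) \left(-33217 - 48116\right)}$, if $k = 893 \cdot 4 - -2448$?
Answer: $- \frac{998}{450941530109} \approx -2.2131 \cdot 10^{-9}$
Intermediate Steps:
$k = 6020$ ($k = 3572 + 2448 = 6020$)
$\frac{1}{k + \left(5562 + \frac{-14656 - 4593}{16806 - 13812}\right) \left(-33217 - 48116\right)} = \frac{1}{6020 + \left(5562 + \frac{-14656 - 4593}{16806 - 13812}\right) \left(-33217 - 48116\right)} = \frac{1}{6020 + \left(5562 - \frac{19249}{2994}\right) \left(-81333\right)} = \frac{1}{6020 + \frac{16633379}{2994} \left(-81333\right)} = \frac{1}{6020 - \frac{450947538069}{998}} = \frac{1}{- \frac{450941530109}{998}} = - \frac{998}{450941530109}$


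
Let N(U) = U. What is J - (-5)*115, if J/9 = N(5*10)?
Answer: 1025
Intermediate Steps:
J = 450 (J = 9*(5*10) = 9*50 = 450)
J - (-5)*115 = 450 - (-5)*115 = 450 - 1*(-575) = 450 + 575 = 1025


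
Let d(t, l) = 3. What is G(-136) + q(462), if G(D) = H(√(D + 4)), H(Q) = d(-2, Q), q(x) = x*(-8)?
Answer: -3693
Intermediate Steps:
q(x) = -8*x
H(Q) = 3
G(D) = 3
G(-136) + q(462) = 3 - 8*462 = 3 - 3696 = -3693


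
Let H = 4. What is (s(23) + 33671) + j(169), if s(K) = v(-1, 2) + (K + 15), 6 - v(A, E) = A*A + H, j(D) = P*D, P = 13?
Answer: 35907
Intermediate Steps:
j(D) = 13*D
v(A, E) = 2 - A² (v(A, E) = 6 - (A*A + 4) = 6 - (A² + 4) = 6 - (4 + A²) = 6 + (-4 - A²) = 2 - A²)
s(K) = 16 + K (s(K) = (2 - 1*(-1)²) + (K + 15) = (2 - 1*1) + (15 + K) = (2 - 1) + (15 + K) = 1 + (15 + K) = 16 + K)
(s(23) + 33671) + j(169) = ((16 + 23) + 33671) + 13*169 = (39 + 33671) + 2197 = 33710 + 2197 = 35907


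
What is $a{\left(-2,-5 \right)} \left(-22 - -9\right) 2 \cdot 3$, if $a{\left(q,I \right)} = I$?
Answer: $390$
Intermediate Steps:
$a{\left(-2,-5 \right)} \left(-22 - -9\right) 2 \cdot 3 = - 5 \left(-22 - -9\right) 2 \cdot 3 = - 5 \left(-22 + 9\right) 6 = \left(-5\right) \left(-13\right) 6 = 65 \cdot 6 = 390$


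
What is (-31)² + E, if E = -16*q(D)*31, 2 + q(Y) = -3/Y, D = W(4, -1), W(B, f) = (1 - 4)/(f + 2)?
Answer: 1457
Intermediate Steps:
W(B, f) = -3/(2 + f)
D = -3 (D = -3/(2 - 1) = -3/1 = -3*1 = -3)
q(Y) = -2 - 3/Y
E = 496 (E = -16*(-2 - 3/(-3))*31 = -16*(-2 - 3*(-⅓))*31 = -16*(-2 + 1)*31 = -16*(-1)*31 = 16*31 = 496)
(-31)² + E = (-31)² + 496 = 961 + 496 = 1457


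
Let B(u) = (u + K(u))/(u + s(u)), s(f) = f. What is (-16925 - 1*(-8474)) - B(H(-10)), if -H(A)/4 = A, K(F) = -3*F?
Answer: -8450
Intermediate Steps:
H(A) = -4*A
B(u) = -1 (B(u) = (u - 3*u)/(u + u) = (-2*u)/((2*u)) = (-2*u)*(1/(2*u)) = -1)
(-16925 - 1*(-8474)) - B(H(-10)) = (-16925 - 1*(-8474)) - 1*(-1) = (-16925 + 8474) + 1 = -8451 + 1 = -8450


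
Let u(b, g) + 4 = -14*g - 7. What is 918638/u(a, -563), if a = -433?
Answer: 918638/7871 ≈ 116.71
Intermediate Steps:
u(b, g) = -11 - 14*g (u(b, g) = -4 + (-14*g - 7) = -4 + (-7 - 14*g) = -11 - 14*g)
918638/u(a, -563) = 918638/(-11 - 14*(-563)) = 918638/(-11 + 7882) = 918638/7871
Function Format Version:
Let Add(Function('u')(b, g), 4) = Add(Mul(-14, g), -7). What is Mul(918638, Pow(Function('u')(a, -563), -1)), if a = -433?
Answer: Rational(918638, 7871) ≈ 116.71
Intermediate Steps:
Function('u')(b, g) = Add(-11, Mul(-14, g)) (Function('u')(b, g) = Add(-4, Add(Mul(-14, g), -7)) = Add(-4, Add(-7, Mul(-14, g))) = Add(-11, Mul(-14, g)))
Mul(918638, Pow(Function('u')(a, -563), -1)) = Mul(918638, Pow(Add(-11, Mul(-14, -563)), -1)) = Mul(918638, Pow(Add(-11, 7882), -1)) = Mul(918638, Pow(7871, -1)) = Mul(918638, Rational(1, 7871)) = Rational(918638, 7871)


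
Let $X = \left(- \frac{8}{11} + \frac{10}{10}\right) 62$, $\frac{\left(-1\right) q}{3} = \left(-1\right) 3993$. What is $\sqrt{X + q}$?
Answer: $\frac{\sqrt{1451505}}{11} \approx 109.53$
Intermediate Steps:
$q = 11979$ ($q = - 3 \left(\left(-1\right) 3993\right) = \left(-3\right) \left(-3993\right) = 11979$)
$X = \frac{186}{11}$ ($X = \left(\left(-8\right) \frac{1}{11} + 10 \cdot \frac{1}{10}\right) 62 = \left(- \frac{8}{11} + 1\right) 62 = \frac{3}{11} \cdot 62 = \frac{186}{11} \approx 16.909$)
$\sqrt{X + q} = \sqrt{\frac{186}{11} + 11979} = \sqrt{\frac{131955}{11}} = \frac{\sqrt{1451505}}{11}$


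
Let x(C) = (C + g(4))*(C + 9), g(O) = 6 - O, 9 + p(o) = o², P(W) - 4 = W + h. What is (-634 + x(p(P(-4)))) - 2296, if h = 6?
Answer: -1886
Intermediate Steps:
P(W) = 10 + W (P(W) = 4 + (W + 6) = 4 + (6 + W) = 10 + W)
p(o) = -9 + o²
x(C) = (2 + C)*(9 + C) (x(C) = (C + (6 - 1*4))*(C + 9) = (C + (6 - 4))*(9 + C) = (C + 2)*(9 + C) = (2 + C)*(9 + C))
(-634 + x(p(P(-4)))) - 2296 = (-634 + (18 + (-9 + (10 - 4)²)² + 11*(-9 + (10 - 4)²))) - 2296 = (-634 + (18 + (-9 + 6²)² + 11*(-9 + 6²))) - 2296 = (-634 + (18 + (-9 + 36)² + 11*(-9 + 36))) - 2296 = (-634 + (18 + 27² + 11*27)) - 2296 = (-634 + (18 + 729 + 297)) - 2296 = (-634 + 1044) - 2296 = 410 - 2296 = -1886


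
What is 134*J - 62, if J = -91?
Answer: -12256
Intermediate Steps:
134*J - 62 = 134*(-91) - 62 = -12194 - 62 = -12256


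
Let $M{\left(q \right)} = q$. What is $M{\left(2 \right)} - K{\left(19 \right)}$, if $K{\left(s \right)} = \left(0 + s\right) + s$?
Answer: $-36$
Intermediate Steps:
$K{\left(s \right)} = 2 s$ ($K{\left(s \right)} = s + s = 2 s$)
$M{\left(2 \right)} - K{\left(19 \right)} = 2 - 2 \cdot 19 = 2 - 38 = -36$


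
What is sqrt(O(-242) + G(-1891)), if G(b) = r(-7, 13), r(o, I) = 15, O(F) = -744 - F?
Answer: I*sqrt(487) ≈ 22.068*I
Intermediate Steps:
G(b) = 15
sqrt(O(-242) + G(-1891)) = sqrt((-744 - 1*(-242)) + 15) = sqrt((-744 + 242) + 15) = sqrt(-502 + 15) = sqrt(-487) = I*sqrt(487)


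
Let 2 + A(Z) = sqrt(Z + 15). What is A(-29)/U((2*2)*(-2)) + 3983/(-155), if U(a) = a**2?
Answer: -127611/4960 + I*sqrt(14)/64 ≈ -25.728 + 0.058463*I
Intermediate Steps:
A(Z) = -2 + sqrt(15 + Z) (A(Z) = -2 + sqrt(Z + 15) = -2 + sqrt(15 + Z))
A(-29)/U((2*2)*(-2)) + 3983/(-155) = (-2 + sqrt(15 - 29))/(((2*2)*(-2))**2) + 3983/(-155) = (-2 + sqrt(-14))/((4*(-2))**2) + 3983*(-1/155) = (-2 + I*sqrt(14))/((-8)**2) - 3983/155 = (-2 + I*sqrt(14))/64 - 3983/155 = (-2 + I*sqrt(14))*(1/64) - 3983/155 = (-1/32 + I*sqrt(14)/64) - 3983/155 = -127611/4960 + I*sqrt(14)/64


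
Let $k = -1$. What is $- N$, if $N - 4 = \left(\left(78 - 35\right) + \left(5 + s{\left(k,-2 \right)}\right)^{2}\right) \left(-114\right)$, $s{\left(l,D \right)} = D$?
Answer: $5924$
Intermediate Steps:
$N = -5924$ ($N = 4 + \left(\left(78 - 35\right) + \left(5 - 2\right)^{2}\right) \left(-114\right) = 4 + \left(43 + 3^{2}\right) \left(-114\right) = 4 + \left(43 + 9\right) \left(-114\right) = 4 + 52 \left(-114\right) = 4 - 5928 = -5924$)
$- N = \left(-1\right) \left(-5924\right) = 5924$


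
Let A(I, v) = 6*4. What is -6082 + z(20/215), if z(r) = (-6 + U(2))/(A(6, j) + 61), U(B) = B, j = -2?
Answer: -516974/85 ≈ -6082.0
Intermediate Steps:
A(I, v) = 24
z(r) = -4/85 (z(r) = (-6 + 2)/(24 + 61) = -4/85)
-6082 + z(20/215) = -6082 - 4/85 = -516974/85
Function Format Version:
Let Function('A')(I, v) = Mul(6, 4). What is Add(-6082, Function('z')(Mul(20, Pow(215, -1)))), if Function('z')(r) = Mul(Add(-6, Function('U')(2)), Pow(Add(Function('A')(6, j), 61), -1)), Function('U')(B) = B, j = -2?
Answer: Rational(-516974, 85) ≈ -6082.0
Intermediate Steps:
Function('A')(I, v) = 24
Function('z')(r) = Rational(-4, 85) (Function('z')(r) = Mul(Add(-6, 2), Pow(Add(24, 61), -1)) = Mul(-4, Pow(85, -1)) = Mul(-4, Rational(1, 85)) = Rational(-4, 85))
Add(-6082, Function('z')(Mul(20, Pow(215, -1)))) = Add(-6082, Rational(-4, 85)) = Rational(-516974, 85)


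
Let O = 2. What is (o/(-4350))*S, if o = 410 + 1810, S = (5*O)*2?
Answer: -296/29 ≈ -10.207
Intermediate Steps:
S = 20 (S = (5*2)*2 = 10*2 = 20)
o = 2220
(o/(-4350))*S = (2220/(-4350))*20 = (2220*(-1/4350))*20 = -74/145*20 = -296/29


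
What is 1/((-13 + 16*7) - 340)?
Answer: -1/241 ≈ -0.0041494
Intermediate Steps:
1/((-13 + 16*7) - 340) = 1/((-13 + 112) - 340) = 1/(99 - 340) = 1/(-241) = -1/241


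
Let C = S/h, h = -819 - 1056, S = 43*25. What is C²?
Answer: 1849/5625 ≈ 0.32871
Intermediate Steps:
S = 1075
h = -1875
C = -43/75 (C = 1075/(-1875) = 1075*(-1/1875) = -43/75 ≈ -0.57333)
C² = (-43/75)² = 1849/5625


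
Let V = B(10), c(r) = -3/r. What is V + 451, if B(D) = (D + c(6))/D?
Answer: 9039/20 ≈ 451.95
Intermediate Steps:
B(D) = (-½ + D)/D (B(D) = (D - 3/6)/D = (D - 3*⅙)/D = (D - ½)/D = (-½ + D)/D)
V = 19/20 (V = (-½ + 10)/10 = (⅒)*(19/2) = 19/20 ≈ 0.95000)
V + 451 = 19/20 + 451 = 9039/20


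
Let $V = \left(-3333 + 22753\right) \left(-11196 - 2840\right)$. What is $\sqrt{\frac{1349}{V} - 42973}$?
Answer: $\frac{i \sqrt{1649208219822721655}}{6194980} \approx 207.3 i$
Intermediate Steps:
$V = -272579120$ ($V = 19420 \left(-14036\right) = -272579120$)
$\sqrt{\frac{1349}{V} - 42973} = \sqrt{\frac{1349}{-272579120} - 42973} = \sqrt{1349 \left(- \frac{1}{272579120}\right) - 42973} = \sqrt{- \frac{1349}{272579120} - 42973} = \sqrt{- \frac{11713542525109}{272579120}} = \frac{i \sqrt{1649208219822721655}}{6194980}$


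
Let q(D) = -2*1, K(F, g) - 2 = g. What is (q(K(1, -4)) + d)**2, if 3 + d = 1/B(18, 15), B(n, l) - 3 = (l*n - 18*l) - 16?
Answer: 4356/169 ≈ 25.775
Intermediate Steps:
K(F, g) = 2 + g
q(D) = -2
B(n, l) = -13 - 18*l + l*n (B(n, l) = 3 + ((l*n - 18*l) - 16) = 3 + ((-18*l + l*n) - 16) = 3 + (-16 - 18*l + l*n) = -13 - 18*l + l*n)
d = -40/13 (d = -3 + 1/(-13 - 18*15 + 15*18) = -3 + 1/(-13 - 270 + 270) = -3 + 1/(-13) = -3 - 1/13 = -40/13 ≈ -3.0769)
(q(K(1, -4)) + d)**2 = (-2 - 40/13)**2 = (-66/13)**2 = 4356/169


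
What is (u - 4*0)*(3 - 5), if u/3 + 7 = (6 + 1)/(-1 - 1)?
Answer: 63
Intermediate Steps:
u = -63/2 (u = -21 + 3*((6 + 1)/(-1 - 1)) = -21 + 3*(7/(-2)) = -21 + 3*(7*(-1/2)) = -21 + 3*(-7/2) = -21 - 21/2 = -63/2 ≈ -31.500)
(u - 4*0)*(3 - 5) = (-63/2 - 4*0)*(3 - 5) = (-63/2 + 0)*(-2) = -63/2*(-2) = 63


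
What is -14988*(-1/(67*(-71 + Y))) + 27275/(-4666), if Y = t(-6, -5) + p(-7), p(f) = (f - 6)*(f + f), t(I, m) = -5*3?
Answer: -4395783/1250488 ≈ -3.5153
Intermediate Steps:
t(I, m) = -15
p(f) = 2*f*(-6 + f) (p(f) = (-6 + f)*(2*f) = 2*f*(-6 + f))
Y = 167 (Y = -15 + 2*(-7)*(-6 - 7) = -15 + 2*(-7)*(-13) = -15 + 182 = 167)
-14988*(-1/(67*(-71 + Y))) + 27275/(-4666) = -14988*(-1/(67*(-71 + 167))) + 27275/(-4666) = -14988/((-67*96)) + 27275*(-1/4666) = -14988/(-6432) - 27275/4666 = -14988*(-1/6432) - 27275/4666 = 1249/536 - 27275/4666 = -4395783/1250488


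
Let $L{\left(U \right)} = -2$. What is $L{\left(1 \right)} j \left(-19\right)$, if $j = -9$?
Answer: $-342$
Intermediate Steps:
$L{\left(1 \right)} j \left(-19\right) = \left(-2\right) \left(-9\right) \left(-19\right) = 18 \left(-19\right) = -342$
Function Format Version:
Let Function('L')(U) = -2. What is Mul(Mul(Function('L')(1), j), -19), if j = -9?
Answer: -342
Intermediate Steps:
Mul(Mul(Function('L')(1), j), -19) = Mul(Mul(-2, -9), -19) = Mul(18, -19) = -342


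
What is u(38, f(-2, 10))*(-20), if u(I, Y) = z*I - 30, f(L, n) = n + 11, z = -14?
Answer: 11240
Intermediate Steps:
f(L, n) = 11 + n
u(I, Y) = -30 - 14*I (u(I, Y) = -14*I - 30 = -30 - 14*I)
u(38, f(-2, 10))*(-20) = (-30 - 14*38)*(-20) = (-30 - 532)*(-20) = -562*(-20) = 11240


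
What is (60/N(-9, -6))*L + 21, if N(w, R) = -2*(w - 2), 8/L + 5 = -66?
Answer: 16161/781 ≈ 20.693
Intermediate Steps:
L = -8/71 (L = 8/(-5 - 66) = 8/(-71) = 8*(-1/71) = -8/71 ≈ -0.11268)
N(w, R) = 4 - 2*w (N(w, R) = -2*(-2 + w) = 4 - 2*w)
(60/N(-9, -6))*L + 21 = (60/(4 - 2*(-9)))*(-8/71) + 21 = (60/(4 + 18))*(-8/71) + 21 = (60/22)*(-8/71) + 21 = (60*(1/22))*(-8/71) + 21 = (30/11)*(-8/71) + 21 = -240/781 + 21 = 16161/781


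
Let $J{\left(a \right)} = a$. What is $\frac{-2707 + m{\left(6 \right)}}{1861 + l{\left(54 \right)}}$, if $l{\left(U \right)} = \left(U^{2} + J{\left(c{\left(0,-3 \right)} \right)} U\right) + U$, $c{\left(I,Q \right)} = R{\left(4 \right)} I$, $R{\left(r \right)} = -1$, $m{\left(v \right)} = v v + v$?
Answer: $- \frac{2665}{4831} \approx -0.55165$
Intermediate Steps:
$m{\left(v \right)} = v + v^{2}$ ($m{\left(v \right)} = v^{2} + v = v + v^{2}$)
$c{\left(I,Q \right)} = - I$
$l{\left(U \right)} = U + U^{2}$ ($l{\left(U \right)} = \left(U^{2} + \left(-1\right) 0 U\right) + U = \left(U^{2} + 0 U\right) + U = \left(U^{2} + 0\right) + U = U^{2} + U = U + U^{2}$)
$\frac{-2707 + m{\left(6 \right)}}{1861 + l{\left(54 \right)}} = \frac{-2707 + 6 \left(1 + 6\right)}{1861 + 54 \left(1 + 54\right)} = \frac{-2707 + 6 \cdot 7}{1861 + 54 \cdot 55} = \frac{-2707 + 42}{1861 + 2970} = - \frac{2665}{4831}$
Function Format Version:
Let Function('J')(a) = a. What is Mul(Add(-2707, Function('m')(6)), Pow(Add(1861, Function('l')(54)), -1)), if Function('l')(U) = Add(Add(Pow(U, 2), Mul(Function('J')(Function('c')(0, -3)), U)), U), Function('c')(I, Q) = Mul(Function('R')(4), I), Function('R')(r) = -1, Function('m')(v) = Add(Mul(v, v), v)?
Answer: Rational(-2665, 4831) ≈ -0.55165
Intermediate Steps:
Function('m')(v) = Add(v, Pow(v, 2)) (Function('m')(v) = Add(Pow(v, 2), v) = Add(v, Pow(v, 2)))
Function('c')(I, Q) = Mul(-1, I)
Function('l')(U) = Add(U, Pow(U, 2)) (Function('l')(U) = Add(Add(Pow(U, 2), Mul(Mul(-1, 0), U)), U) = Add(Add(Pow(U, 2), Mul(0, U)), U) = Add(Add(Pow(U, 2), 0), U) = Add(Pow(U, 2), U) = Add(U, Pow(U, 2)))
Mul(Add(-2707, Function('m')(6)), Pow(Add(1861, Function('l')(54)), -1)) = Mul(Add(-2707, Mul(6, Add(1, 6))), Pow(Add(1861, Mul(54, Add(1, 54))), -1)) = Mul(Add(-2707, Mul(6, 7)), Pow(Add(1861, Mul(54, 55)), -1)) = Mul(Add(-2707, 42), Pow(Add(1861, 2970), -1)) = Mul(-2665, Pow(4831, -1)) = Mul(-2665, Rational(1, 4831)) = Rational(-2665, 4831)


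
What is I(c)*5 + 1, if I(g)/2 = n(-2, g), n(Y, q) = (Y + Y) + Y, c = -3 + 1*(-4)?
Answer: -59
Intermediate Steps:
c = -7 (c = -3 - 4 = -7)
n(Y, q) = 3*Y (n(Y, q) = 2*Y + Y = 3*Y)
I(g) = -12 (I(g) = 2*(3*(-2)) = 2*(-6) = -12)
I(c)*5 + 1 = -12*5 + 1 = -60 + 1 = -59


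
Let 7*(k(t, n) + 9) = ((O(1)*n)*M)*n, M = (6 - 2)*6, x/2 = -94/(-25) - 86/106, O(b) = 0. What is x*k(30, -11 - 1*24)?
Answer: -70326/1325 ≈ -53.076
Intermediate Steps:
x = 7814/1325 (x = 2*(-94/(-25) - 86/106) = 2*(-94*(-1/25) - 86*1/106) = 2*(94/25 - 43/53) = 2*(3907/1325) = 7814/1325 ≈ 5.8974)
M = 24 (M = 4*6 = 24)
k(t, n) = -9 (k(t, n) = -9 + (((0*n)*24)*n)/7 = -9 + ((0*24)*n)/7 = -9 + (0*n)/7 = -9 + (⅐)*0 = -9 + 0 = -9)
x*k(30, -11 - 1*24) = (7814/1325)*(-9) = -70326/1325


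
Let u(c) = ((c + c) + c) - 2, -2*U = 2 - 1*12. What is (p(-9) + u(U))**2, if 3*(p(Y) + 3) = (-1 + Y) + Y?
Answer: 121/9 ≈ 13.444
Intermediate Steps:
U = 5 (U = -(2 - 1*12)/2 = -(2 - 12)/2 = -1/2*(-10) = 5)
p(Y) = -10/3 + 2*Y/3 (p(Y) = -3 + ((-1 + Y) + Y)/3 = -3 + (-1 + 2*Y)/3 = -3 + (-1/3 + 2*Y/3) = -10/3 + 2*Y/3)
u(c) = -2 + 3*c (u(c) = (2*c + c) - 2 = 3*c - 2 = -2 + 3*c)
(p(-9) + u(U))**2 = ((-10/3 + (2/3)*(-9)) + (-2 + 3*5))**2 = ((-10/3 - 6) + (-2 + 15))**2 = (-28/3 + 13)**2 = (11/3)**2 = 121/9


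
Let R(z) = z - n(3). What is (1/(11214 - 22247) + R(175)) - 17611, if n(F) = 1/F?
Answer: -577125200/33099 ≈ -17436.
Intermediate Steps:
R(z) = -⅓ + z (R(z) = z - 1/3 = z - 1*⅓ = z - ⅓ = -⅓ + z)
(1/(11214 - 22247) + R(175)) - 17611 = (1/(11214 - 22247) + (-⅓ + 175)) - 17611 = (1/(-11033) + 524/3) - 17611 = (-1/11033 + 524/3) - 17611 = 5781289/33099 - 17611 = -577125200/33099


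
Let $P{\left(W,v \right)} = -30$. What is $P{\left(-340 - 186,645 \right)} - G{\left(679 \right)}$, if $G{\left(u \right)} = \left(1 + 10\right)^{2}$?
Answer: $-151$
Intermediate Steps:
$G{\left(u \right)} = 121$ ($G{\left(u \right)} = 11^{2} = 121$)
$P{\left(-340 - 186,645 \right)} - G{\left(679 \right)} = -30 - 121 = -151$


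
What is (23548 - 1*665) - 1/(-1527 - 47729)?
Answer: 1127125049/49256 ≈ 22883.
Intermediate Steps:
(23548 - 1*665) - 1/(-1527 - 47729) = (23548 - 665) - 1/(-49256) = 22883 - 1*(-1/49256) = 22883 + 1/49256 = 1127125049/49256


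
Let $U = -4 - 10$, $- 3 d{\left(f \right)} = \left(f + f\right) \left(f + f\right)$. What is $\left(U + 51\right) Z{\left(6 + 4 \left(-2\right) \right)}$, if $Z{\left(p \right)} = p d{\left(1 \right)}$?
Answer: $\frac{296}{3} \approx 98.667$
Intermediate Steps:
$d{\left(f \right)} = - \frac{4 f^{2}}{3}$ ($d{\left(f \right)} = - \frac{\left(f + f\right) \left(f + f\right)}{3} = - \frac{2 f 2 f}{3} = - \frac{4 f^{2}}{3}$)
$U = -14$ ($U = -4 - 10 = -14$)
$Z{\left(p \right)} = - \frac{4 p}{3}$ ($Z{\left(p \right)} = p \left(- \frac{4 \cdot 1^{2}}{3}\right) = p \left(\left(- \frac{4}{3}\right) 1\right) = p \left(- \frac{4}{3}\right) = - \frac{4 p}{3}$)
$\left(U + 51\right) Z{\left(6 + 4 \left(-2\right) \right)} = \left(-14 + 51\right) \left(- \frac{4 \left(6 + 4 \left(-2\right)\right)}{3}\right) = 37 \left(- \frac{4 \left(6 - 8\right)}{3}\right) = 37 \left(\left(- \frac{4}{3}\right) \left(-2\right)\right) = 37 \cdot \frac{8}{3} = \frac{296}{3}$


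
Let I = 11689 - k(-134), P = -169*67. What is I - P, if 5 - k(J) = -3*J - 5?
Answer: 23404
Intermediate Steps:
k(J) = 10 + 3*J (k(J) = 5 - (-3*J - 5) = 5 - (-5 - 3*J) = 5 + (5 + 3*J) = 10 + 3*J)
P = -11323
I = 12081 (I = 11689 - (10 + 3*(-134)) = 11689 - (10 - 402) = 11689 - 1*(-392) = 11689 + 392 = 12081)
I - P = 12081 - 1*(-11323) = 12081 + 11323 = 23404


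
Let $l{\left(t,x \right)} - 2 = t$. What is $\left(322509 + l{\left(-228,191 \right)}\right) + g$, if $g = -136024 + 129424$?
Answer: $315683$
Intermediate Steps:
$l{\left(t,x \right)} = 2 + t$
$g = -6600$
$\left(322509 + l{\left(-228,191 \right)}\right) + g = \left(322509 + \left(2 - 228\right)\right) - 6600 = \left(322509 - 226\right) - 6600 = 322283 - 6600 = 315683$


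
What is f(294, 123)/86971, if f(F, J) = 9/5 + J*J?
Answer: 75654/434855 ≈ 0.17398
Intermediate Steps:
f(F, J) = 9/5 + J² (f(F, J) = 9*(⅕) + J² = 9/5 + J²)
f(294, 123)/86971 = (9/5 + 123²)/86971 = (9/5 + 15129)*(1/86971) = (75654/5)*(1/86971) = 75654/434855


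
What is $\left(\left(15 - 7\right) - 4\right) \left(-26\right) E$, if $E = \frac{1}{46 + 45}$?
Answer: $- \frac{8}{7} \approx -1.1429$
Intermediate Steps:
$E = \frac{1}{91} \approx 0.010989$
$\left(\left(15 - 7\right) - 4\right) \left(-26\right) E = \left(\left(15 - 7\right) - 4\right) \left(-26\right) \frac{1}{91} = \left(8 - 4\right) \left(-26\right) \frac{1}{91} = 4 \left(-26\right) \frac{1}{91} = \left(-104\right) \frac{1}{91} = - \frac{8}{7}$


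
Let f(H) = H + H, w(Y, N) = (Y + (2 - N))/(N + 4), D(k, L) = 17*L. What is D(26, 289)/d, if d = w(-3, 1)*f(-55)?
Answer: 4913/44 ≈ 111.66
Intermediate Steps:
w(Y, N) = (2 + Y - N)/(4 + N)
f(H) = 2*H
d = 44 (d = ((2 - 3 - 1*1)/(4 + 1))*(2*(-55)) = ((2 - 3 - 1)/5)*(-110) = ((1/5)*(-2))*(-110) = -2/5*(-110) = 44)
D(26, 289)/d = (17*289)/44 = 4913*(1/44) = 4913/44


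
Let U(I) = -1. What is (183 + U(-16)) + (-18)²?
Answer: 506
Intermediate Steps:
(183 + U(-16)) + (-18)² = (183 - 1) + (-18)² = 182 + 324 = 506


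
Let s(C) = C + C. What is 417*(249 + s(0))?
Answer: 103833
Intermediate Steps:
s(C) = 2*C
417*(249 + s(0)) = 417*(249 + 2*0) = 417*(249 + 0) = 417*249 = 103833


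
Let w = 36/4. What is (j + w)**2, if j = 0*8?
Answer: 81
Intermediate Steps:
w = 9 (w = 36*(1/4) = 9)
j = 0
(j + w)**2 = (0 + 9)**2 = 9**2 = 81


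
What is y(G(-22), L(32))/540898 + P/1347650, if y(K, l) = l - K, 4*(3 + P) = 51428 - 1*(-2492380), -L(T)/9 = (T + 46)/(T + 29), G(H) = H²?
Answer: 10471131002711/22232706285850 ≈ 0.47098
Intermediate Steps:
L(T) = -9*(46 + T)/(29 + T) (L(T) = -9*(T + 46)/(T + 29) = -9*(46 + T)/(29 + T))
P = 635949 (P = -3 + (51428 - 1*(-2492380))/4 = -3 + (51428 + 2492380)/4 = -3 + (¼)*2543808 = -3 + 635952 = 635949)
y(G(-22), L(32))/540898 + P/1347650 = (9*(-46 - 1*32)/(29 + 32) - 1*(-22)²)/540898 + 635949/1347650 = (9*(-46 - 32)/61 - 1*484)*(1/540898) + 635949*(1/1347650) = (9*(1/61)*(-78) - 484)*(1/540898) + 635949/1347650 = (-702/61 - 484)*(1/540898) + 635949/1347650 = -30226/61*1/540898 + 635949/1347650 = -15113/16497389 + 635949/1347650 = 10471131002711/22232706285850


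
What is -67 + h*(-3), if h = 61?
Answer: -250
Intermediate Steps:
-67 + h*(-3) = -67 + 61*(-3) = -67 - 183 = -250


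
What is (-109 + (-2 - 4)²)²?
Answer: 5329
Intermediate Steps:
(-109 + (-2 - 4)²)² = (-109 + (-6)²)² = (-109 + 36)² = (-73)² = 5329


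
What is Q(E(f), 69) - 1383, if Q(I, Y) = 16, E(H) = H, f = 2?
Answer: -1367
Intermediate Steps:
Q(E(f), 69) - 1383 = 16 - 1383 = -1367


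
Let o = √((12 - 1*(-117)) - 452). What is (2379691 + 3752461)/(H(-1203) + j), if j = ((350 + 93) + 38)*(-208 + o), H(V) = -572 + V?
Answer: -156098528274/2610663233 - 737391278*I*√323/2610663233 ≈ -59.793 - 5.0763*I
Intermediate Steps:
o = I*√323 (o = √((12 + 117) - 452) = √(129 - 452) = √(-323) = I*√323 ≈ 17.972*I)
j = -100048 + 481*I*√323 (j = ((350 + 93) + 38)*(-208 + I*√323) = (443 + 38)*(-208 + I*√323) = 481*(-208 + I*√323) = -100048 + 481*I*√323 ≈ -1.0005e+5 + 8644.6*I)
(2379691 + 3752461)/(H(-1203) + j) = (2379691 + 3752461)/((-572 - 1203) + (-100048 + 481*I*√323)) = 6132152/(-1775 + (-100048 + 481*I*√323)) = 6132152/(-101823 + 481*I*√323)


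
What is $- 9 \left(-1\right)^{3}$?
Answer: $9$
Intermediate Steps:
$- 9 \left(-1\right)^{3} = \left(-9\right) \left(-1\right) = 9$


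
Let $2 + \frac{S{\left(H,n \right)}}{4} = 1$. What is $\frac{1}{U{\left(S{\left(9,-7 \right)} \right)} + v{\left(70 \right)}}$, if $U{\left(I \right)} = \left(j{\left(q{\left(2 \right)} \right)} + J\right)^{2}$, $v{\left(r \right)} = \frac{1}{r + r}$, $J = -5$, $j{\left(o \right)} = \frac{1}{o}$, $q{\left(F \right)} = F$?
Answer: $\frac{35}{709} \approx 0.049365$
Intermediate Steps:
$S{\left(H,n \right)} = -4$ ($S{\left(H,n \right)} = -8 + 4 \cdot 1 = -8 + 4 = -4$)
$v{\left(r \right)} = \frac{1}{2 r}$
$U{\left(I \right)} = \frac{81}{4}$ ($U{\left(I \right)} = \left(\frac{1}{2} - 5\right)^{2} = \left(- \frac{9}{2}\right)^{2} = \frac{81}{4}$)
$\frac{1}{U{\left(S{\left(9,-7 \right)} \right)} + v{\left(70 \right)}} = \frac{1}{\frac{81}{4} + \frac{1}{2 \cdot 70}} = \frac{1}{\frac{81}{4} + \frac{1}{2} \cdot \frac{1}{70}} = \frac{1}{\frac{81}{4} + \frac{1}{140}} = \frac{1}{\frac{709}{35}} = \frac{35}{709}$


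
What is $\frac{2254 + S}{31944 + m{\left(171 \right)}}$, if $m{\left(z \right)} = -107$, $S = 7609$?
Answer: $\frac{9863}{31837} \approx 0.3098$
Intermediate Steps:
$\frac{2254 + S}{31944 + m{\left(171 \right)}} = \frac{2254 + 7609}{31944 - 107} = \frac{9863}{31837}$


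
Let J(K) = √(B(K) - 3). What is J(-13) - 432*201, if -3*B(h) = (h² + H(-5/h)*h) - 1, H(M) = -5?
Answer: -86832 + 11*I*√6/3 ≈ -86832.0 + 8.9815*I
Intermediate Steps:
B(h) = ⅓ - h²/3 + 5*h/3 (B(h) = -((h² - 5*h) - 1)/3 = -(-1 + h² - 5*h)/3 = ⅓ - h²/3 + 5*h/3)
J(K) = √(-8/3 - K²/3 + 5*K/3) (J(K) = √((⅓ - K²/3 + 5*K/3) - 3) = √(-8/3 - K²/3 + 5*K/3))
J(-13) - 432*201 = √(-24 - 3*(-13)² + 15*(-13))/3 - 432*201 = √(-24 - 3*169 - 195)/3 - 86832 = √(-24 - 507 - 195)/3 - 86832 = √(-726)/3 - 86832 = (11*I*√6)/3 - 86832 = 11*I*√6/3 - 86832 = -86832 + 11*I*√6/3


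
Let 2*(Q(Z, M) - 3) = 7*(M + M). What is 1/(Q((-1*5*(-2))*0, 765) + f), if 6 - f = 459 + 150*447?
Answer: -1/62145 ≈ -1.6091e-5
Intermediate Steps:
f = -67503 (f = 6 - (459 + 150*447) = 6 - (459 + 67050) = 6 - 1*67509 = 6 - 67509 = -67503)
Q(Z, M) = 3 + 7*M (Q(Z, M) = 3 + (7*(M + M))/2 = 3 + (7*(2*M))/2 = 3 + (14*M)/2 = 3 + 7*M)
1/(Q((-1*5*(-2))*0, 765) + f) = 1/((3 + 7*765) - 67503) = 1/((3 + 5355) - 67503) = 1/(5358 - 67503) = 1/(-62145) = -1/62145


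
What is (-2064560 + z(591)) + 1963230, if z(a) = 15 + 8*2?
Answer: -101299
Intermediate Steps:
z(a) = 31 (z(a) = 15 + 16 = 31)
(-2064560 + z(591)) + 1963230 = (-2064560 + 31) + 1963230 = -2064529 + 1963230 = -101299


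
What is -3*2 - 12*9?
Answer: -114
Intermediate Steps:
-3*2 - 12*9 = -6 - 108 = -114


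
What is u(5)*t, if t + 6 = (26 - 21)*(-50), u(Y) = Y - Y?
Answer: 0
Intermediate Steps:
u(Y) = 0
t = -256 (t = -6 + (26 - 21)*(-50) = -6 + 5*(-50) = -6 - 250 = -256)
u(5)*t = 0*(-256) = 0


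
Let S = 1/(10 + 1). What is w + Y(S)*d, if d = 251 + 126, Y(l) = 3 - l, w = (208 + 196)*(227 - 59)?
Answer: 758656/11 ≈ 68969.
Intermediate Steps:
S = 1/11 ≈ 0.090909
w = 67872 (w = 404*168 = 67872)
d = 377
w + Y(S)*d = 67872 + (3 - 1*1/11)*377 = 67872 + (3 - 1/11)*377 = 67872 + (32/11)*377 = 67872 + 12064/11 = 758656/11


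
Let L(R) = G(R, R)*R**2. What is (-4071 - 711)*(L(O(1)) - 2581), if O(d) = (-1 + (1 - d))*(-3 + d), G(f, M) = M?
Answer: 12304086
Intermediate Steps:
O(d) = -d*(-3 + d) (O(d) = (-d)*(-3 + d) = -d*(-3 + d))
L(R) = R**3 (L(R) = R*R**2 = R**3)
(-4071 - 711)*(L(O(1)) - 2581) = (-4071 - 711)*((1*(3 - 1*1))**3 - 2581) = -4782*((1*(3 - 1))**3 - 2581) = -4782*((1*2)**3 - 2581) = -4782*(2**3 - 2581) = -4782*(8 - 2581) = -4782*(-2573) = 12304086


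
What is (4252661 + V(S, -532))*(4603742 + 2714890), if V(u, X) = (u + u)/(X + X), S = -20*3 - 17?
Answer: 591349576841526/19 ≈ 3.1124e+13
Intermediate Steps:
S = -77 (S = -60 - 17 = -77)
V(u, X) = u/X (V(u, X) = (2*u)/((2*X)) = (2*u)*(1/(2*X)) = u/X)
(4252661 + V(S, -532))*(4603742 + 2714890) = (4252661 - 77/(-532))*(4603742 + 2714890) = (4252661 - 77*(-1/532))*7318632 = (4252661 + 11/76)*7318632 = (323202247/76)*7318632 = 591349576841526/19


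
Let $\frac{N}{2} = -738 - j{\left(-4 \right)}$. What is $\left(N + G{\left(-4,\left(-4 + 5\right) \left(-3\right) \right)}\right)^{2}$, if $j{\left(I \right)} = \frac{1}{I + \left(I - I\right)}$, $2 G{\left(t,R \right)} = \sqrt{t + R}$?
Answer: $\frac{\left(-2951 + i \sqrt{7}\right)^{2}}{4} \approx 2.1771 \cdot 10^{6} - 3903.8 i$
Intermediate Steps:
$G{\left(t,R \right)} = \frac{\sqrt{R + t}}{2}$ ($G{\left(t,R \right)} = \frac{\sqrt{t + R}}{2} = \frac{\sqrt{R + t}}{2}$)
$j{\left(I \right)} = \frac{1}{I}$ ($j{\left(I \right)} = \frac{1}{I + 0} = \frac{1}{I}$)
$N = - \frac{2951}{2}$ ($N = 2 \left(-738 - \frac{1}{-4}\right) = 2 \left(-738 - - \frac{1}{4}\right) = 2 \left(-738 + \frac{1}{4}\right) = 2 \left(- \frac{2951}{4}\right) = - \frac{2951}{2} \approx -1475.5$)
$\left(N + G{\left(-4,\left(-4 + 5\right) \left(-3\right) \right)}\right)^{2} = \left(- \frac{2951}{2} + \frac{\sqrt{\left(-4 + 5\right) \left(-3\right) - 4}}{2}\right)^{2} = \left(- \frac{2951}{2} + \frac{\sqrt{1 \left(-3\right) - 4}}{2}\right)^{2} = \left(- \frac{2951}{2} + \frac{\sqrt{-3 - 4}}{2}\right)^{2} = \left(- \frac{2951}{2} + \frac{\sqrt{-7}}{2}\right)^{2} = \left(- \frac{2951}{2} + \frac{i \sqrt{7}}{2}\right)^{2}$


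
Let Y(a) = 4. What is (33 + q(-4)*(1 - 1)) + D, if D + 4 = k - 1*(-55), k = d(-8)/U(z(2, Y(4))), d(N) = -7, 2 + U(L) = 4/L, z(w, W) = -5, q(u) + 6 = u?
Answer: 173/2 ≈ 86.500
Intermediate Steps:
q(u) = -6 + u
U(L) = -2 + 4/L
k = 5/2 (k = -7/(-2 + 4/(-5)) = -7/(-2 + 4*(-1/5)) = -7/(-2 - 4/5) = -7/(-14/5) = -7*(-5/14) = 5/2 ≈ 2.5000)
D = 107/2 (D = -4 + (5/2 - 1*(-55)) = -4 + (5/2 + 55) = -4 + 115/2 = 107/2 ≈ 53.500)
(33 + q(-4)*(1 - 1)) + D = (33 + (-6 - 4)*(1 - 1)) + 107/2 = (33 - 10*0) + 107/2 = (33 + 0) + 107/2 = 33 + 107/2 = 173/2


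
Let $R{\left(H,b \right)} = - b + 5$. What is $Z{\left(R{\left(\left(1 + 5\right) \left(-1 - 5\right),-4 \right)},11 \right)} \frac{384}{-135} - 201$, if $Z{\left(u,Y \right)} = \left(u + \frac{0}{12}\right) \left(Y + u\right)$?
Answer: $-713$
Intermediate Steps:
$R{\left(H,b \right)} = 5 - b$
$Z{\left(u,Y \right)} = u \left(Y + u\right)$ ($Z{\left(u,Y \right)} = \left(u + 0 \cdot \frac{1}{12}\right) \left(Y + u\right) = \left(u + 0\right) \left(Y + u\right) = u \left(Y + u\right)$)
$Z{\left(R{\left(\left(1 + 5\right) \left(-1 - 5\right),-4 \right)},11 \right)} \frac{384}{-135} - 201 = \left(5 - -4\right) \left(11 + \left(5 - -4\right)\right) \frac{384}{-135} - 201 = \left(5 + 4\right) \left(11 + \left(5 + 4\right)\right) 384 \left(- \frac{1}{135}\right) - 201 = 9 \left(11 + 9\right) \left(- \frac{128}{45}\right) - 201 = 9 \cdot 20 \left(- \frac{128}{45}\right) - 201 = 180 \left(- \frac{128}{45}\right) - 201 = -512 - 201 = -713$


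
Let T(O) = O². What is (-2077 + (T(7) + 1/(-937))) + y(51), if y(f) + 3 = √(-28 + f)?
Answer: -1903048/937 + √23 ≈ -2026.2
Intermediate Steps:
y(f) = -3 + √(-28 + f)
(-2077 + (T(7) + 1/(-937))) + y(51) = (-2077 + (7² + 1/(-937))) + (-3 + √(-28 + 51)) = (-2077 + (49 - 1/937)) + (-3 + √23) = (-2077 + 45912/937) + (-3 + √23) = -1900237/937 + (-3 + √23) = -1903048/937 + √23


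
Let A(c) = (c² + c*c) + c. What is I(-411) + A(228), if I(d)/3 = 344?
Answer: 105228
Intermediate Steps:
I(d) = 1032 (I(d) = 3*344 = 1032)
A(c) = c + 2*c² (A(c) = (c² + c²) + c = 2*c² + c = c + 2*c²)
I(-411) + A(228) = 1032 + 228*(1 + 2*228) = 1032 + 228*(1 + 456) = 1032 + 228*457 = 1032 + 104196 = 105228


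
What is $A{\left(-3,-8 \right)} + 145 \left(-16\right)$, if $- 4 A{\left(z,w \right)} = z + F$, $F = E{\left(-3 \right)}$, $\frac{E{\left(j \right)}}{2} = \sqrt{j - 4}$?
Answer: $- \frac{9277}{4} - \frac{i \sqrt{7}}{2} \approx -2319.3 - 1.3229 i$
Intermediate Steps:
$E{\left(j \right)} = 2 \sqrt{-4 + j}$ ($E{\left(j \right)} = 2 \sqrt{j - 4} = 2 \sqrt{-4 + j}$)
$F = 2 i \sqrt{7}$ ($F = 2 \sqrt{-4 - 3} = 2 \sqrt{-7} = 2 i \sqrt{7} \approx 5.2915 i$)
$A{\left(z,w \right)} = - \frac{z}{4} - \frac{i \sqrt{7}}{2}$ ($A{\left(z,w \right)} = - \frac{z + 2 i \sqrt{7}}{4} = - \frac{z}{4} - \frac{i \sqrt{7}}{2}$)
$A{\left(-3,-8 \right)} + 145 \left(-16\right) = \left(\left(- \frac{1}{4}\right) \left(-3\right) - \frac{i \sqrt{7}}{2}\right) + 145 \left(-16\right) = \left(\frac{3}{4} - \frac{i \sqrt{7}}{2}\right) - 2320 = - \frac{9277}{4} - \frac{i \sqrt{7}}{2}$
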